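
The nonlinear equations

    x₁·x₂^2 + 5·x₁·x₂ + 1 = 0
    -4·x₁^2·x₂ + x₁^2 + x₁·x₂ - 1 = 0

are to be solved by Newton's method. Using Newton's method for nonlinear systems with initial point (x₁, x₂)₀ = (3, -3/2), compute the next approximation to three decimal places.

At (3, -3/2): F = (-14.750, 57.500).
Jacobian J = [[x₂^2 + 5·x₂, 2·x₁·x₂ + 5·x₁], [-8·x₁·x₂ + 2·x₁ + x₂, -4·x₁^2 + x₁]].
At the point, J = [[-5.250, 6.000], [40.500, -33.000]] (det J = -69.750).
Solving J·Δ = −F gives Δ = (2.032, 4.237).
Then the next iterate is (x₁, x₂)₁ = (5.032, 2.737).

(5.032, 2.737)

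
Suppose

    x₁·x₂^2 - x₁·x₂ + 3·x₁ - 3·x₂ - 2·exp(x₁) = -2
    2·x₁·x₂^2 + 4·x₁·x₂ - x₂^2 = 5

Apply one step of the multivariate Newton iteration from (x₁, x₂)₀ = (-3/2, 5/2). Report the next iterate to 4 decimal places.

At (-3/2, 5/2): F = (-16.071260, -45.0000).
Jacobian J = [[x₂^2 - x₂ - 2·exp(x₁) + 3, 2·x₁·x₂ - x₁ - 3], [2·x₂^2 + 4·x₂, 4·x₁·x₂ + 4·x₁ - 2·x₂]].
At the point, J = [[6.303740, -9.0000], [22.5000, -26.0000]] (det J = 38.602768).
Solving J·Δ = −F gives Δ = (-0.3329, -2.0189).
Then the next iterate is (x₁, x₂)₁ = (-1.8329, 0.4811).

(-1.8329, 0.4811)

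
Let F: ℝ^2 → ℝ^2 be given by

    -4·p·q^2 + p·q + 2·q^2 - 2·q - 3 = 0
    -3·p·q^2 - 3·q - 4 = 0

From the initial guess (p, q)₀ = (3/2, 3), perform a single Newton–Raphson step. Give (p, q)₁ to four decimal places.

At (3/2, 3): F = (-40.5000, -53.5000).
Jacobian J = [[-4·q^2 + q, -8·p·q + p + 4·q - 2], [-3·q^2, -6·p·q - 3]].
At the point, J = [[-33.0000, -24.5000], [-27.0000, -30.0000]] (det J = 328.5000).
Solving J·Δ = −F gives Δ = (0.2915, -2.0457).
Then the next iterate is (p, q)₁ = (1.7915, 0.9543).

(1.7915, 0.9543)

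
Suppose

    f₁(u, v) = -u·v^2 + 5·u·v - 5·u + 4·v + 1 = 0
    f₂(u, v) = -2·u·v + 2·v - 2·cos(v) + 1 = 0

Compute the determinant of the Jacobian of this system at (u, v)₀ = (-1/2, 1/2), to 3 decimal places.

J = [[-v^2 + 5·v - 5, -2·u·v + 5·u + 4], [-2·v, -2·u + 2·sin(v) + 2]].
At the point, J = [[-2.750, 2.000], [-1.000, 3.95885]].
det J = -8.887.

-8.887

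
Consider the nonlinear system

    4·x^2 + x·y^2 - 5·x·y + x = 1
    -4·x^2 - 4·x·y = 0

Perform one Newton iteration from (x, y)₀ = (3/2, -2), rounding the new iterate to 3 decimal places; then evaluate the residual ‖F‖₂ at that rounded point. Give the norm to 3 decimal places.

8.092

At (3/2, -2): F = (30.500, 3.000).
Jacobian J = [[8·x + y^2 - 5·y + 1, 2·x·y - 5·x], [-8·x - 4·y, -4·x]].
At the point, J = [[27.000, -13.500], [-4.000, -6.000]] (det J = -216.000).
Solving J·Δ = −F gives Δ = (-0.660, 0.940).
Then the next iterate is (x, y)₁ = (0.840, -1.060).
Re-evaluating at (0.840, -1.060): F = (8.05822, 0.73920), so ‖F‖₂ = 8.092.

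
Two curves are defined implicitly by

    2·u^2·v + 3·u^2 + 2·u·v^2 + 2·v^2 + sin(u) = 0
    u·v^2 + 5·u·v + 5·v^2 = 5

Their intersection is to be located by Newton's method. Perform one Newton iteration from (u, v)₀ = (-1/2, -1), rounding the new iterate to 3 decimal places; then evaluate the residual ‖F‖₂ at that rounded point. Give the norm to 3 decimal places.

0.443

At (-1/2, -1): F = (0.77057, 2.000).
Jacobian J = [[4·u·v + 6·u + 2·v^2 + cos(u), 2·u^2 + 4·u·v + 4·v], [v^2 + 5·v, 2·u·v + 5·u + 10·v]].
At the point, J = [[1.87758, -1.500], [-4.000, -11.500]] (det J = -27.59220).
Solving J·Δ = −F gives Δ = (-0.212, 0.248).
Then the next iterate is (u, v)₁ = (-0.712, -0.752).
Re-evaluating at (-0.712, -0.752): F = (0.43077, 0.10200), so ‖F‖₂ = 0.443.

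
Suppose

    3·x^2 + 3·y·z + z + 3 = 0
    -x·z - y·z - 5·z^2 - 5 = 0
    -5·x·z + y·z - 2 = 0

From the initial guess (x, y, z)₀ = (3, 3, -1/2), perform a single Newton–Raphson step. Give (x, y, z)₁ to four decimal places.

At (3, 3, -1/2): F = (25.0000, -3.2500, 4.0000).
Jacobian J = [[6·x, 3·z, 3·y + 1], [-z, -z, -x - y - 10·z], [-5·z, z, -5·x + y]].
At the point, J = [[18.0000, -1.5000, 10.0000], [0.5000, 0.5000, -1.0000], [2.5000, -0.5000, -12.0000]] (det J = -137.2500).
Solving J·Δ = −F gives Δ = (-0.7413, 7.0146, -0.1134).
Then the next iterate is (x, y, z)₁ = (2.2587, 10.0146, -0.6134).

(2.2587, 10.0146, -0.6134)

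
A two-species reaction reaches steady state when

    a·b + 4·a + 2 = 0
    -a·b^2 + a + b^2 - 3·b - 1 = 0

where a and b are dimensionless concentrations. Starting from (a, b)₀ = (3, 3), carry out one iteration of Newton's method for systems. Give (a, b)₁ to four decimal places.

At (3, 3): F = (23.0000, -25.0000).
Jacobian J = [[b + 4, a], [-b^2 + 1, -2·a·b + 2·b - 3]].
At the point, J = [[7.0000, 3.0000], [-8.0000, -15.0000]] (det J = -81.0000).
Solving J·Δ = −F gives Δ = (-3.3333, 0.1111).
Then the next iterate is (a, b)₁ = (-0.3333, 3.1111).

(-0.3333, 3.1111)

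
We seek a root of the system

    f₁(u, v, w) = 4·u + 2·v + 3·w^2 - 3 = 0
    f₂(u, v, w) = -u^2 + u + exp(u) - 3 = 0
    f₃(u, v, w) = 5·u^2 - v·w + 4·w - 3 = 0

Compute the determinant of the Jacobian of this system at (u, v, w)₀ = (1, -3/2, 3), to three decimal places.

J = [[4, 2, 6·w], [-2·u + exp(u) + 1, 0, 0], [10·u, -w, -v + 4]].
At the point, J = [[4.000, 2.000, 18.000], [1.71828, 0.000, 0.000], [10.000, -3.000, 5.500]].
det J = -111.688.

-111.688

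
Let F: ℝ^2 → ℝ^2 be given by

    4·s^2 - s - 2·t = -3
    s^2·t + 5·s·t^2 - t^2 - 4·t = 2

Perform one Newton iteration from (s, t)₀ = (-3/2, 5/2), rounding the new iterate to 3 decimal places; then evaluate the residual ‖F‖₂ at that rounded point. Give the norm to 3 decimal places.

At (-3/2, 5/2): F = (8.500, -59.500).
Jacobian J = [[8·s - 1, -2], [2·s·t + 5·t^2, s^2 + 10·s·t - 2·t - 4]].
At the point, J = [[-13.000, -2.000], [23.750, -44.250]] (det J = 622.750).
Solving J·Δ = −F gives Δ = (0.795, -0.918).
Then the next iterate is (s, t)₁ = (-0.705, 1.582).
Re-evaluating at (-0.705, 1.582): F = (2.52910, -18.86653), so ‖F‖₂ = 19.035.

19.035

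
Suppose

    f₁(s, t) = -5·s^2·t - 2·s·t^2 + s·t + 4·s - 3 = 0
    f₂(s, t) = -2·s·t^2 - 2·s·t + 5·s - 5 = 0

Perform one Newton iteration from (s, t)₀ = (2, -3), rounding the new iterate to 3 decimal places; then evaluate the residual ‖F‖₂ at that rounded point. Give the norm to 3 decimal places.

At (2, -3): F = (23.000, -19.000).
Jacobian J = [[-10·s·t - 2·t^2 + t + 4, -5·s^2 - 4·s·t + s], [-2·t^2 - 2·t + 5, -4·s·t - 2·s]].
At the point, J = [[43.000, 6.000], [-7.000, 20.000]] (det J = 902.000).
Solving J·Δ = −F gives Δ = (-0.636, 0.727).
Then the next iterate is (s, t)₁ = (1.364, -2.273).
Re-evaluating at (1.364, -2.273): F = (6.40587, -6.07355), so ‖F‖₂ = 8.827.

8.827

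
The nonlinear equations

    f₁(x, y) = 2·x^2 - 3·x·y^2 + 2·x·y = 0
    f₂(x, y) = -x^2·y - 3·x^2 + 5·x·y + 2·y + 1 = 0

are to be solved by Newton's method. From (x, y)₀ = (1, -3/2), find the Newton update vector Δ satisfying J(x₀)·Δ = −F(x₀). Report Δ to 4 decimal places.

(-0.9198, 0.2238)

At (1, -3/2): F = (-7.7500, -11.0000).
Jacobian J = [[4·x - 3·y^2 + 2·y, -6·x·y + 2·x], [-2·x·y - 6·x + 5·y, -x^2 + 5·x + 2]].
At the point, J = [[-5.7500, 11.0000], [-10.5000, 6.0000]] (det J = 81.0000).
Solving J·Δ = −F gives Δ = (-0.9198, 0.2238).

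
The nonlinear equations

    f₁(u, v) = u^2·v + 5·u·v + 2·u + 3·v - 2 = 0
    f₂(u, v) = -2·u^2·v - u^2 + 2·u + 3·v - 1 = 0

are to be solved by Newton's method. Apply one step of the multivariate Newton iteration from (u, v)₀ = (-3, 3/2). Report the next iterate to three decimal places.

At (-3, 3/2): F = (-12.500, -38.500).
Jacobian J = [[2·u·v + 5·v + 2, u^2 + 5·u + 3], [-4·u·v - 2·u + 2, -2·u^2 + 3]].
At the point, J = [[0.500, -3.000], [26.000, -15.000]] (det J = 70.500).
Solving J·Δ = −F gives Δ = (-1.021, -4.337).
Then the next iterate is (u, v)₁ = (-4.021, -2.837).

(-4.021, -2.837)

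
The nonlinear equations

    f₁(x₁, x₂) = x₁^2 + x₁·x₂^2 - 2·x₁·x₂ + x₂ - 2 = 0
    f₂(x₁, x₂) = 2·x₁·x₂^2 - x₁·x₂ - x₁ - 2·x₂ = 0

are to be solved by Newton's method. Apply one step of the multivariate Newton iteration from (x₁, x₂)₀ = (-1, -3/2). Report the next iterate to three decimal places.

At (-1, -3/2): F = (-7.750, -2.000).
Jacobian J = [[2·x₁ + x₂^2 - 2·x₂, 2·x₁·x₂ - 2·x₁ + 1], [2·x₂^2 - x₂ - 1, 4·x₁·x₂ - x₁ - 2]].
At the point, J = [[3.250, 6.000], [5.000, 5.000]] (det J = -13.750).
Solving J·Δ = −F gives Δ = (-1.945, 2.345).
Then the next iterate is (x₁, x₂)₁ = (-2.945, 0.845).

(-2.945, 0.845)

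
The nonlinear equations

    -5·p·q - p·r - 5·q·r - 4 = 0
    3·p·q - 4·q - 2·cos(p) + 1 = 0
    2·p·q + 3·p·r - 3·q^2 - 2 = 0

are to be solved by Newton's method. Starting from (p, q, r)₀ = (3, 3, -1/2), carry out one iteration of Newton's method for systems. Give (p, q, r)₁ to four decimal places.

At (3, 3, -1/2): F = (-40.0000, 17.979985, -15.5000).
Jacobian J = [[-5·q - r, -5·p - 5·r, -p - 5·q], [3·q + 2·sin(p), 3·p - 4, 0], [2·q + 3·r, 2·p - 6·q, 3·p]].
At the point, J = [[-14.5000, -12.5000, -18.0000], [9.282240, 5.0000, 0.0000], [4.5000, -12.0000, 9.0000]] (det J = 2801.715845).
Solving J·Δ = −F gives Δ = (-0.9678, -1.7994, -0.1931).
Then the next iterate is (p, q, r)₁ = (2.0322, 1.2006, -0.6931).

(2.0322, 1.2006, -0.6931)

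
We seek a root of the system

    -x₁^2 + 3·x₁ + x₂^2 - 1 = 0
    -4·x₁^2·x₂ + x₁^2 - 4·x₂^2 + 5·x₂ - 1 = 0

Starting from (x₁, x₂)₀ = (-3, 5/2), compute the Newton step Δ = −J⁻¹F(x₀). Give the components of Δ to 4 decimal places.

(1.5401, -0.2222)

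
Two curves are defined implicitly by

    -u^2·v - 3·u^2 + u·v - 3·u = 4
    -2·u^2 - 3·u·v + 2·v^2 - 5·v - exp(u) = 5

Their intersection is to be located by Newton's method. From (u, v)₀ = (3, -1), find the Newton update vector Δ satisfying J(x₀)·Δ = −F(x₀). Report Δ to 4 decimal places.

(-3.9607, 4.8952)

At (3, -1): F = (-34.0000, -27.085537).
Jacobian J = [[-2·u·v - 6·u + v - 3, -u^2 + u], [-4·u - 3·v - exp(u), -3·u + 4·v - 5]].
At the point, J = [[-16.0000, -6.0000], [-29.085537, -18.0000]] (det J = 113.486778).
Solving J·Δ = −F gives Δ = (-3.9607, 4.8952).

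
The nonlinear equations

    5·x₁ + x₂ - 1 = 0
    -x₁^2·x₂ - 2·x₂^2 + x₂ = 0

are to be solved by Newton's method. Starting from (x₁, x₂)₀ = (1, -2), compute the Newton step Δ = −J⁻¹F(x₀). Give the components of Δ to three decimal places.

At (1, -2): F = (2.000, -8.000).
Jacobian J = [[5, 1], [-2·x₁·x₂, -x₁^2 - 4·x₂ + 1]].
At the point, J = [[5.000, 1.000], [4.000, 8.000]] (det J = 36.000).
Solving J·Δ = −F gives Δ = (-0.667, 1.333).

(-0.667, 1.333)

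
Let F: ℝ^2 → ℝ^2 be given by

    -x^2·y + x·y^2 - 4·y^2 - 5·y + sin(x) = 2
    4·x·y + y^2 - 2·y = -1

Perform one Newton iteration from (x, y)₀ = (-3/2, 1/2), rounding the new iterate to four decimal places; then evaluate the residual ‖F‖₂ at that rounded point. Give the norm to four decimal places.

At (-3/2, 1/2): F = (-7.997495, -2.7500).
Jacobian J = [[-2·x·y + y^2 + cos(x), -x^2 + 2·x·y - 8·y - 5], [4·y, 4·x + 2·y - 2]].
At the point, J = [[1.820737, -12.7500], [2.0000, -7.0000]] (det J = 12.754840).
Solving J·Δ = −F gives Δ = (-1.6402, -0.8615).
Then the next iterate is (x, y)₁ = (-3.1402, -0.3615).
Re-evaluating at (-3.1402, -0.3615): F = (2.437709, 6.394411), so ‖F‖₂ = 6.8433.

6.8433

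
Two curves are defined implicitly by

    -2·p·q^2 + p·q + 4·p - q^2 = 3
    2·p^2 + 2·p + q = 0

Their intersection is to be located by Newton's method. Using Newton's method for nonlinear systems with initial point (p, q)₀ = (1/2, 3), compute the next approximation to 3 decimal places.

At (1/2, 3): F = (-17.500, 4.500).
Jacobian J = [[-2·q^2 + q + 4, -4·p·q + p - 2·q], [4·p + 2, 1]].
At the point, J = [[-11.000, -11.500], [4.000, 1.000]] (det J = 35.000).
Solving J·Δ = −F gives Δ = (-0.979, -0.586).
Then the next iterate is (p, q)₁ = (-0.479, 2.414).

(-0.479, 2.414)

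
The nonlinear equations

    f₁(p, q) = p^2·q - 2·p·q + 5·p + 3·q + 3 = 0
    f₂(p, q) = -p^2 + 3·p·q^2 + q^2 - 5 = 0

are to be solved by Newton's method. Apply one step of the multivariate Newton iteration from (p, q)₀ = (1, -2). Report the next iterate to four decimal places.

(0.1600, -1.9000)

At (1, -2): F = (4.0000, 10.0000).
Jacobian J = [[2·p·q - 2·q + 5, p^2 - 2·p + 3], [-2·p + 3·q^2, 6·p·q + 2·q]].
At the point, J = [[5.0000, 2.0000], [10.0000, -16.0000]] (det J = -100.0000).
Solving J·Δ = −F gives Δ = (-0.8400, 0.1000).
Then the next iterate is (p, q)₁ = (0.1600, -1.9000).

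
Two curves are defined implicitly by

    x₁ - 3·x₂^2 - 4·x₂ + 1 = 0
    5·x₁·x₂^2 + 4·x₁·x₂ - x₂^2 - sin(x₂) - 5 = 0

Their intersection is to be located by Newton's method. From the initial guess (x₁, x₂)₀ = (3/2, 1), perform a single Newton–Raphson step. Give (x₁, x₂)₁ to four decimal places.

At (3/2, 1): F = (-4.5000, 6.658529).
Jacobian J = [[1, -6·x₂ - 4], [5·x₂^2 + 4·x₂, 10·x₁·x₂ + 4·x₁ - 2·x₂ - cos(x₂)]].
At the point, J = [[1.0000, -10.0000], [9.0000, 18.459698]] (det J = 108.459698).
Solving J·Δ = −F gives Δ = (0.1520, -0.4348).
Then the next iterate is (x₁, x₂)₁ = (1.6520, 0.5652).

(1.6520, 0.5652)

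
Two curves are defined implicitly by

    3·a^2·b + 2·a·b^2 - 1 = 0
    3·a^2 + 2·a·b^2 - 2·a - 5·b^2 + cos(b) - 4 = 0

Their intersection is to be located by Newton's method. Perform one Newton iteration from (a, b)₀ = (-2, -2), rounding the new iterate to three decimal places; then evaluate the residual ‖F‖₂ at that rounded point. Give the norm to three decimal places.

14.262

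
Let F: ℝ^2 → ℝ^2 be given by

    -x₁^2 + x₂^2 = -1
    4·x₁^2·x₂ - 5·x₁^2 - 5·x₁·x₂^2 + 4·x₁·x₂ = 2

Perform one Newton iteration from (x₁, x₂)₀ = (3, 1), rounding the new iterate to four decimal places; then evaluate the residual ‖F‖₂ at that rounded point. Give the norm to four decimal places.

7.8694

At (3, 1): F = (-7.0000, -14.0000).
Jacobian J = [[-2·x₁, 2·x₂], [8·x₁·x₂ - 10·x₁ - 5·x₂^2 + 4·x₂, 4·x₁^2 - 10·x₁·x₂ + 4·x₁]].
At the point, J = [[-6.0000, 2.0000], [-7.0000, 18.0000]] (det J = -94.0000).
Solving J·Δ = −F gives Δ = (-1.0426, 0.3723).
Then the next iterate is (x₁, x₂)₁ = (1.9574, 1.3723).
Re-evaluating at (1.9574, 1.3723): F = (-0.948207, -7.812062), so ‖F‖₂ = 7.8694.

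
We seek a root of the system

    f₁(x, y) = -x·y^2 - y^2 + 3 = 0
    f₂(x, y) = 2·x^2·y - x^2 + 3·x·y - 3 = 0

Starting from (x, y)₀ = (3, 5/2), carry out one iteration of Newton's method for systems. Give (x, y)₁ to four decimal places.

At (3, 5/2): F = (-22.0000, 55.5000).
Jacobian J = [[-y^2, -2·x·y - 2·y], [4·x·y - 2·x + 3·y, 2·x^2 + 3·x]].
At the point, J = [[-6.2500, -20.0000], [31.5000, 27.0000]] (det J = 461.2500).
Solving J·Δ = −F gives Δ = (-1.1187, -0.7504).
Then the next iterate is (x, y)₁ = (1.8813, 1.7496).

(1.8813, 1.7496)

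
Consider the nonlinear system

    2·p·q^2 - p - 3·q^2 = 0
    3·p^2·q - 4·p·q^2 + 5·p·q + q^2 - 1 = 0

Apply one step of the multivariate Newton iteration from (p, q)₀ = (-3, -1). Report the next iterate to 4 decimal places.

(-2.5227, -0.6932)

At (-3, -1): F = (-6.0000, 0.0000).
Jacobian J = [[2·q^2 - 1, 4·p·q - 6·q], [6·p·q - 4·q^2 + 5·q, 3·p^2 - 8·p·q + 5·p + 2·q]].
At the point, J = [[1.0000, 18.0000], [9.0000, -14.0000]] (det J = -176.0000).
Solving J·Δ = −F gives Δ = (0.4773, 0.3068).
Then the next iterate is (p, q)₁ = (-2.5227, -0.6932).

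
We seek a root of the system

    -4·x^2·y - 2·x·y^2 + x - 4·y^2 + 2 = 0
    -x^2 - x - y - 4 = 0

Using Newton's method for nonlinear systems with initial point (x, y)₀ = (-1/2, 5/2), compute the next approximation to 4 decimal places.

At (-1/2, 5/2): F = (-19.7500, -6.2500).
Jacobian J = [[-8·x·y - 2·y^2 + 1, -4·x^2 - 4·x·y - 8·y], [-2·x - 1, -1]].
At the point, J = [[-1.5000, -16.0000], [0.0000, -1.0000]] (det J = 1.5000).
Solving J·Δ = −F gives Δ = (53.5000, -6.2500).
Then the next iterate is (x, y)₁ = (53.0000, -3.7500).

(53.0000, -3.7500)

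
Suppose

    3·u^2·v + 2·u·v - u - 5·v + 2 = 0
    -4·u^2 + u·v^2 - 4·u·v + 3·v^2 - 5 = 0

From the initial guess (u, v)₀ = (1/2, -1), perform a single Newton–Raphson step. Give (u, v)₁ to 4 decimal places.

At (1/2, -1): F = (4.7500, -0.5000).
Jacobian J = [[6·u·v + 2·v - 1, 3·u^2 + 2·u - 5], [-8·u + v^2 - 4·v, 2·u·v - 4·u + 6·v]].
At the point, J = [[-6.0000, -3.2500], [1.0000, -9.0000]] (det J = 57.2500).
Solving J·Δ = −F gives Δ = (0.7751, 0.0306).
Then the next iterate is (u, v)₁ = (1.2751, -0.9694).

(1.2751, -0.9694)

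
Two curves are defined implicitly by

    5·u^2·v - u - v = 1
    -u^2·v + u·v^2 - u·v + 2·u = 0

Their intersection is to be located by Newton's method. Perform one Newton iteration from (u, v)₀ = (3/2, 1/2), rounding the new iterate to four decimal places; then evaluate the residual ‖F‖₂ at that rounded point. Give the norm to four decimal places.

At (3/2, 1/2): F = (2.6250, 1.5000).
Jacobian J = [[10·u·v - 1, 5·u^2 - 1], [-2·u·v + v^2 - v + 2, -u^2 + 2·u·v - u]].
At the point, J = [[6.5000, 10.2500], [0.2500, -2.2500]] (det J = -17.1875).
Solving J·Δ = −F gives Δ = (-1.2382, 0.5291).
Then the next iterate is (u, v)₁ = (0.2618, 1.0291).
Re-evaluating at (0.2618, 1.0291): F = (-1.938231, 0.460906), so ‖F‖₂ = 1.9923.

1.9923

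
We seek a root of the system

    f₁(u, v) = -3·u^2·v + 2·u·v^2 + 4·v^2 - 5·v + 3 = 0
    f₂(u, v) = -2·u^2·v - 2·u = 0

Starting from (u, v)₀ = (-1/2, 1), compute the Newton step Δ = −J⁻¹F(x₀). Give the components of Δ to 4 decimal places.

(-0.1000, 1.0000)

At (-1/2, 1): F = (0.2500, 0.5000).
Jacobian J = [[-6·u·v + 2·v^2, -3·u^2 + 4·u·v + 8·v - 5], [-4·u·v - 2, -2·u^2]].
At the point, J = [[5.0000, 0.2500], [0.0000, -0.5000]] (det J = -2.5000).
Solving J·Δ = −F gives Δ = (-0.1000, 1.0000).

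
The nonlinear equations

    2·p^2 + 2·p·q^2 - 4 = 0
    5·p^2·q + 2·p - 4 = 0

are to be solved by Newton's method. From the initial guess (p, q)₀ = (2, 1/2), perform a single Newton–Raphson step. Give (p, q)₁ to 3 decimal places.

(1.508, 0.295)

At (2, 1/2): F = (5.000, 10.000).
Jacobian J = [[4·p + 2·q^2, 4·p·q], [10·p·q + 2, 5·p^2]].
At the point, J = [[8.500, 4.000], [12.000, 20.000]] (det J = 122.000).
Solving J·Δ = −F gives Δ = (-0.492, -0.205).
Then the next iterate is (p, q)₁ = (1.508, 0.295).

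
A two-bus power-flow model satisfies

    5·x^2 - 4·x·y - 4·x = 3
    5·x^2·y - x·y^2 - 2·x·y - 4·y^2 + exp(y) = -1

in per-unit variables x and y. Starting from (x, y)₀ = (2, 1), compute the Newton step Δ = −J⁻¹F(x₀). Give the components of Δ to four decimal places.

At (2, 1): F = (1.0000, 13.718282).
Jacobian J = [[10·x - 4·y - 4, -4·x], [10·x·y - y^2 - 2·y, 5·x^2 - 2·x·y - 2·x - 8·y + exp(y)]].
At the point, J = [[12.0000, -8.0000], [17.0000, 6.718282]] (det J = 216.619382).
Solving J·Δ = −F gives Δ = (-0.5376, -0.6815).

(-0.5376, -0.6815)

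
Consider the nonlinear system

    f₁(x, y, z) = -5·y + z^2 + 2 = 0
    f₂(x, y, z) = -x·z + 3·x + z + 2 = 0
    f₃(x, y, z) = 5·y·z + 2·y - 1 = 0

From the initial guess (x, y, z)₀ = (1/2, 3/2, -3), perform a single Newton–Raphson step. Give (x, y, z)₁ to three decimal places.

(0.060, 0.662, -1.719)

At (1/2, 3/2, -3): F = (3.500, 2.000, -20.500).
Jacobian J = [[0, -5, 2·z], [-z + 3, 0, -x + 1], [0, 5·z + 2, 5·y]].
At the point, J = [[0.000, -5.000, -6.000], [6.000, 0.000, 0.500], [0.000, -13.000, 7.500]] (det J = 693.000).
Solving J·Δ = −F gives Δ = (-0.440, -0.838, 1.281).
Then the next iterate is (x, y, z)₁ = (0.060, 0.662, -1.719).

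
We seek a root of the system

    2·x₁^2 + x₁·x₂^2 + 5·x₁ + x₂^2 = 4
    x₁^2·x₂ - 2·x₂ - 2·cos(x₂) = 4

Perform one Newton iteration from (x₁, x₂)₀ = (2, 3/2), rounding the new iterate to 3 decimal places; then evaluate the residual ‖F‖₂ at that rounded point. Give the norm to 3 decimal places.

5627.965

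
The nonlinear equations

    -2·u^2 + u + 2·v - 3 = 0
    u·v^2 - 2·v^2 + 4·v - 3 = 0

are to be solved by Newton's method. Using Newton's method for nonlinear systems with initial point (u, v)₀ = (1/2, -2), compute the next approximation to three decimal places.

At (1/2, -2): F = (-7.000, -17.000).
Jacobian J = [[-4·u + 1, 2], [v^2, 2·u·v - 4·v + 4]].
At the point, J = [[-1.000, 2.000], [4.000, 10.000]] (det J = -18.000).
Solving J·Δ = −F gives Δ = (-2.000, 2.500).
Then the next iterate is (u, v)₁ = (-1.500, 0.500).

(-1.500, 0.500)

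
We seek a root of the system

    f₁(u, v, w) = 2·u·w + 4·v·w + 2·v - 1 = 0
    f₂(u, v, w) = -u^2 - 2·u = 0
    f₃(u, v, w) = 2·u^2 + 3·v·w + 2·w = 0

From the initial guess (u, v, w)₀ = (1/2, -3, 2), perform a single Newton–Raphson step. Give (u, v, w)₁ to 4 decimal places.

At (1/2, -3, 2): F = (-29.0000, -1.2500, -13.5000).
Jacobian J = [[2·w, 4·w + 2, 2·u + 4·v], [-2·u - 2, 0, 0], [4·u, 3·w, 3·v + 2]].
At the point, J = [[4.0000, 10.0000, -11.0000], [-3.0000, 0.0000, 0.0000], [2.0000, 6.0000, -7.0000]] (det J = -12.0000).
Solving J·Δ = −F gives Δ = (-0.4167, 14.2500, 10.1667).
Then the next iterate is (u, v, w)₁ = (0.0833, 11.2500, 12.1667).

(0.0833, 11.2500, 12.1667)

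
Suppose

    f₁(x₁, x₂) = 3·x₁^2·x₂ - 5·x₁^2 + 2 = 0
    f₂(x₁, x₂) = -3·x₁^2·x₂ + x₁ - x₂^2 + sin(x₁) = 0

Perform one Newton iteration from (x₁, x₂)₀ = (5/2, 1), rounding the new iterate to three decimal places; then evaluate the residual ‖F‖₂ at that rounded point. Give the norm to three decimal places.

4.841

At (5/2, 1): F = (-10.500, -16.65153).
Jacobian J = [[6·x₁·x₂ - 10·x₁, 3·x₁^2], [-6·x₁·x₂ + cos(x₁) + 1, -3·x₁^2 - 2·x₂]].
At the point, J = [[-10.000, 18.750], [-14.80114, -20.750]] (det J = 485.02144).
Solving J·Δ = −F gives Δ = (-1.093, -0.023).
Then the next iterate is (x₁, x₂)₁ = (1.407, 0.977).
Re-evaluating at (1.407, 0.977): F = (-2.09589, -4.36326), so ‖F‖₂ = 4.841.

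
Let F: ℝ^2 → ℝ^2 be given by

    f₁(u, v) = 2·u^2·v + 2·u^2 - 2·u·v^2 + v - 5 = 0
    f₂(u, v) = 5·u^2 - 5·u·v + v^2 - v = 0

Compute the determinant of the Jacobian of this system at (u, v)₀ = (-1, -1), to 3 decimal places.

-9.000

J = [[4·u·v + 4·u - 2·v^2, 2·u^2 - 4·u·v + 1], [10·u - 5·v, -5·u + 2·v - 1]].
At the point, J = [[-2.000, -1.000], [-5.000, 2.000]].
det J = -9.000.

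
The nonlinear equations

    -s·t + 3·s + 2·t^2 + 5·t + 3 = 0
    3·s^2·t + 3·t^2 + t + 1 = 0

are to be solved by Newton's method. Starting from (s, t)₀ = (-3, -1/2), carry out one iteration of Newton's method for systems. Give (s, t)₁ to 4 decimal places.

(1.8955, -1.7724)

At (-3, -1/2): F = (-9.5000, -12.2500).
Jacobian J = [[-t + 3, -s + 4·t + 5], [6·s·t, 3·s^2 + 6·t + 1]].
At the point, J = [[3.5000, 6.0000], [9.0000, 25.0000]] (det J = 33.5000).
Solving J·Δ = −F gives Δ = (4.8955, -1.2724).
Then the next iterate is (s, t)₁ = (1.8955, -1.7724).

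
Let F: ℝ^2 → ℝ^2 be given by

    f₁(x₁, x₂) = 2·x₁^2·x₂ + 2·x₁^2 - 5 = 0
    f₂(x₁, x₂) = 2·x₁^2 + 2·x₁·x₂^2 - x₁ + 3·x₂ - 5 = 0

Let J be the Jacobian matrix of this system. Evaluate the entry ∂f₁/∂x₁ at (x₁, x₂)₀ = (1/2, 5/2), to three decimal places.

∂f₁/∂x₁ = 4·x₁·x₂ + 4·x₁.
At (1/2, 5/2) this is 7.000.

7.000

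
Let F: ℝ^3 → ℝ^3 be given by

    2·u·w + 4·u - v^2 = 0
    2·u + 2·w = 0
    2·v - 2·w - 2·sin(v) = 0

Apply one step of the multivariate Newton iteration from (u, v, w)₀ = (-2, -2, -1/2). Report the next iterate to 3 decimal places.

At (-2, -2, -1/2): F = (-10.000, -5.000, -1.18141).
Jacobian J = [[2·w + 4, -2·v, 2·u], [2, 0, 2], [0, -2·cos(v) + 2, -2]].
At the point, J = [[3.000, 4.000, -4.000], [2.000, 0.000, 2.000], [0.000, 2.83229, -2.000]] (det J = -23.65211).
Solving J·Δ = −F gives Δ = (2.699, 0.276, -0.199).
Then the next iterate is (u, v, w)₁ = (0.699, -1.724, -0.699).

(0.699, -1.724, -0.699)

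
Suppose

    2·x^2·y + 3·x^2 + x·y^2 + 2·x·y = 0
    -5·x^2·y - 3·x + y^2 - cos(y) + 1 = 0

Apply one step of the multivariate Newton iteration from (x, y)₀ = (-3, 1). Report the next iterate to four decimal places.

At (-3, 1): F = (36.0000, -34.540302).
Jacobian J = [[4·x·y + 6·x + y^2 + 2·y, 2·x^2 + 2·x·y + 2·x], [-10·x·y - 3, -5·x^2 + 2·y + sin(y)]].
At the point, J = [[-27.0000, 6.0000], [27.0000, -42.158529]] (det J = 976.280283).
Solving J·Δ = −F gives Δ = (1.3423, 0.0404).
Then the next iterate is (x, y)₁ = (-1.6577, 1.0404).

(-1.6577, 1.0404)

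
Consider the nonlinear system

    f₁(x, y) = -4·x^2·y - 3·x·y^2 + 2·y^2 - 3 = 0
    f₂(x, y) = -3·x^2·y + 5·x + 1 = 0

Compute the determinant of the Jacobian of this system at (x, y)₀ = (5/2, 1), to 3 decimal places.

J = [[-8·x·y - 3·y^2, -4·x^2 - 6·x·y + 4·y], [-6·x·y + 5, -3·x^2]].
At the point, J = [[-23.000, -36.000], [-10.000, -18.750]].
det J = 71.250.

71.250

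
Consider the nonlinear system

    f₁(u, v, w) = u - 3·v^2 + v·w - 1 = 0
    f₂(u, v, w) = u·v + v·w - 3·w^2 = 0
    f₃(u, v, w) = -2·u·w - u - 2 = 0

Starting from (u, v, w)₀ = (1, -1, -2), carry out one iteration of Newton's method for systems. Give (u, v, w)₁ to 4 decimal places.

At (1, -1, -2): F = (-1.0000, -11.0000, 1.0000).
Jacobian J = [[1, -6·v + w, v], [v, u + w, v - 6·w], [-2·w - 1, 0, -2·u]].
At the point, J = [[1.0000, 4.0000, -1.0000], [-1.0000, -1.0000, 11.0000], [3.0000, 0.0000, -2.0000]] (det J = 123.0000).
Solving J·Δ = −F gives Δ = (0.3821, 0.4228, 1.0732).
Then the next iterate is (u, v, w)₁ = (1.3821, -0.5772, -0.9268).

(1.3821, -0.5772, -0.9268)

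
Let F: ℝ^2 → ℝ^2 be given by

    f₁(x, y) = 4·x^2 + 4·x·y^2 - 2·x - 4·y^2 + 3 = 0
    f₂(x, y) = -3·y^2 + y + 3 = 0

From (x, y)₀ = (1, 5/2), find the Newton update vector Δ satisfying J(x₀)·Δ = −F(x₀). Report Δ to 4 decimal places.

(-0.1613, -0.9464)

At (1, 5/2): F = (5.0000, -13.2500).
Jacobian J = [[8·x + 4·y^2 - 2, 8·x·y - 8·y], [0, -6·y + 1]].
At the point, J = [[31.0000, 0.0000], [0.0000, -14.0000]] (det J = -434.0000).
Solving J·Δ = −F gives Δ = (-0.1613, -0.9464).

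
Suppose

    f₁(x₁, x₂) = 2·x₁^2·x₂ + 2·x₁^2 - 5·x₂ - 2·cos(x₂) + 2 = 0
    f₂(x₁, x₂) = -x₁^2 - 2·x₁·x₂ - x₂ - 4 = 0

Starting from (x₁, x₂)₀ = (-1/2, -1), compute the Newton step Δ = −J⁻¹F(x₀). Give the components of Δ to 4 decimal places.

(1.4167, 0.9574)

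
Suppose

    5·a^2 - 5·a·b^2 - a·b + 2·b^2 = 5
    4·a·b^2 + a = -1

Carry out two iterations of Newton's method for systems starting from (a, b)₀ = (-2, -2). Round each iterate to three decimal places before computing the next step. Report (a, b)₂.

(-1.053, -0.765)

At (-2, -2): F = (59.000, -33.000).
Jacobian J = [[10·a - 5·b^2 - b, -10·a·b - a + 4·b], [4·b^2 + 1, 8·a·b]].
At the point, J = [[-38.000, -46.000], [17.000, 32.000]] (det J = -434.000).
Solving J·Δ = −F gives Δ = (0.853, 0.578).
Then the next iterate is (a, b)₁ = (-1.147, -1.422).
Round to (-1.147, -1.422) and repeat: F = (15.58783, -9.42432), J = [[-20.15842, -20.85134], [9.08834, 13.04827]].
Δ = (0.094, 0.657), so (a, b)₂ = (-1.053, -0.765).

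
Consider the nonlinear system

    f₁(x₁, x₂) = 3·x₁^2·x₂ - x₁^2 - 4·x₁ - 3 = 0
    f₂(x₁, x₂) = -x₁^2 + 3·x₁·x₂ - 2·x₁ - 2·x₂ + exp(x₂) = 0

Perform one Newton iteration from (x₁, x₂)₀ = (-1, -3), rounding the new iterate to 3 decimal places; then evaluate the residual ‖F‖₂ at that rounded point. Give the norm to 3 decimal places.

At (-1, -3): F = (-9.000, 16.04979).
Jacobian J = [[6·x₁·x₂ - 2·x₁ - 4, 3·x₁^2], [-2·x₁ + 3·x₂ - 2, 3·x₁ + exp(x₂) - 2]].
At the point, J = [[16.000, 3.000], [-9.000, -4.95021]] (det J = -52.20341).
Solving J·Δ = −F gives Δ = (-0.069, 3.368).
Then the next iterate is (x₁, x₂)₁ = (-1.069, 0.368).
Re-evaluating at (-1.069, 0.368): F = (1.39485, 0.52391), so ‖F‖₂ = 1.490.

1.490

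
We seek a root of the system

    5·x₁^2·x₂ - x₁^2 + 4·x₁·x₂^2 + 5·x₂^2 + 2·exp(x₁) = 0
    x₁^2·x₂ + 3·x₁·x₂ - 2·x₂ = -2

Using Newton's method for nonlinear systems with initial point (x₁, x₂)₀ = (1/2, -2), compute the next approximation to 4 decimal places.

At (1/2, -2): F = (28.547443, 2.5000).
Jacobian J = [[10·x₁·x₂ - 2·x₁ + 4·x₂^2 + 2·exp(x₁), 5·x₁^2 + 8·x₁·x₂ + 10·x₂], [2·x₁·x₂ + 3·x₂, x₁^2 + 3·x₁ - 2]].
At the point, J = [[8.297443, -26.7500], [-8.0000, -0.2500]] (det J = -216.074361).
Solving J·Δ = −F gives Δ = (0.2765, 1.1530).
Then the next iterate is (x₁, x₂)₁ = (0.7765, -0.8470).

(0.7765, -0.8470)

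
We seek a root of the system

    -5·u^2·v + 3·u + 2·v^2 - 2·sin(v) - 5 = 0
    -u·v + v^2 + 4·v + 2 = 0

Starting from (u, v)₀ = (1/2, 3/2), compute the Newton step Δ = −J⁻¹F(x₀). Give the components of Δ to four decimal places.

At (1/2, 3/2): F = (-2.869990, 9.5000).
Jacobian J = [[-10·u·v + 3, -5·u^2 + 4·v - 2·cos(v)], [-v, -u + 2·v + 4]].
At the point, J = [[-4.5000, 4.608526], [-1.5000, 6.5000]] (det J = -22.337212).
Solving J·Δ = −F gives Δ = (-2.7952, -2.1066).

(-2.7952, -2.1066)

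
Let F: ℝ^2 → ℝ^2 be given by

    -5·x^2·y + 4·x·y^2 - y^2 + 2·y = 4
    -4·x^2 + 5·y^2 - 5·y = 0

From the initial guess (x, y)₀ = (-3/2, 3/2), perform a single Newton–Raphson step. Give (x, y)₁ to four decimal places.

At (-3/2, 3/2): F = (-33.6250, -5.2500).
Jacobian J = [[-10·x·y + 4·y^2, -5·x^2 + 8·x·y - 2·y + 2], [-8·x, 10·y - 5]].
At the point, J = [[31.5000, -30.2500], [12.0000, 10.0000]] (det J = 678.0000).
Solving J·Δ = −F gives Δ = (0.7302, -0.3512).
Then the next iterate is (x, y)₁ = (-0.7698, 1.1488).

(-0.7698, 1.1488)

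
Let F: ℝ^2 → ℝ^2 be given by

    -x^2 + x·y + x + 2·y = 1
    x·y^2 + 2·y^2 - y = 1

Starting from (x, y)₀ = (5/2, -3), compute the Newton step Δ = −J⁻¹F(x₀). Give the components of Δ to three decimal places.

At (5/2, -3): F = (-18.250, 42.500).
Jacobian J = [[-2·x + y + 1, x + 2], [y^2, 2·x·y + 4·y - 1]].
At the point, J = [[-7.000, 4.500], [9.000, -28.000]] (det J = 155.500).
Solving J·Δ = −F gives Δ = (-2.056, 0.857).

(-2.056, 0.857)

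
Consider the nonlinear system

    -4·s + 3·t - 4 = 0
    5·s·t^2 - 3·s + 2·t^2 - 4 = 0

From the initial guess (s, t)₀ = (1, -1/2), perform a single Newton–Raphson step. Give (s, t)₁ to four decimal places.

(-1.4737, -0.6316)

At (1, -1/2): F = (-9.5000, -5.2500).
Jacobian J = [[-4, 3], [5·t^2 - 3, 10·s·t + 4·t]].
At the point, J = [[-4.0000, 3.0000], [-1.7500, -7.0000]] (det J = 33.2500).
Solving J·Δ = −F gives Δ = (-2.4737, -0.1316).
Then the next iterate is (s, t)₁ = (-1.4737, -0.6316).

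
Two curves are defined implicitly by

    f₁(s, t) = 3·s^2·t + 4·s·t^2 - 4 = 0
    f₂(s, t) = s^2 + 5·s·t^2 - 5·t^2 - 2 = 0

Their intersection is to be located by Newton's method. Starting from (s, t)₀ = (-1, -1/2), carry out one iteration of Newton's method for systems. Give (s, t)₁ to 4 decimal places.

At (-1, -1/2): F = (-6.5000, -3.5000).
Jacobian J = [[6·s·t + 4·t^2, 3·s^2 + 8·s·t], [2·s + 5·t^2, 10·s·t - 10·t]].
At the point, J = [[4.0000, 7.0000], [-0.7500, 10.0000]] (det J = 45.2500).
Solving J·Δ = −F gives Δ = (0.8950, 0.4171).
Then the next iterate is (s, t)₁ = (-0.1050, -0.0829).

(-0.1050, -0.0829)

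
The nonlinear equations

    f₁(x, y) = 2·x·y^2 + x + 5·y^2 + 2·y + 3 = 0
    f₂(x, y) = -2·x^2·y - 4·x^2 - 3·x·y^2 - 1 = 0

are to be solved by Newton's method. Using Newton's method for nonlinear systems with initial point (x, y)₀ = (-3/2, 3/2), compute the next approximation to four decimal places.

(0.5775, -1.0533)

At (-3/2, 3/2): F = (9.0000, -6.6250).
Jacobian J = [[2·y^2 + 1, 4·x·y + 10·y + 2], [-4·x·y - 8·x - 3·y^2, -2·x^2 - 6·x·y]].
At the point, J = [[5.5000, 8.0000], [14.2500, 9.0000]] (det J = -64.5000).
Solving J·Δ = −F gives Δ = (2.0775, -2.5533).
Then the next iterate is (x, y)₁ = (0.5775, -1.0533).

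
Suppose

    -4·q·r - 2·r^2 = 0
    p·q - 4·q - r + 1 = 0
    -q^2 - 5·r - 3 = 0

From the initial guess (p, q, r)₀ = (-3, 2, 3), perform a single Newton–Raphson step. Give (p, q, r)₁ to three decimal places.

(-32.850, -9.500, 7.800)

At (-3, 2, 3): F = (-42.000, -16.000, -22.000).
Jacobian J = [[0, -4·r, -4·q - 4·r], [q, p - 4, -1], [0, -2·q, -5]].
At the point, J = [[0.000, -12.000, -20.000], [2.000, -7.000, -1.000], [0.000, -4.000, -5.000]] (det J = 40.000).
Solving J·Δ = −F gives Δ = (-29.850, -11.500, 4.800).
Then the next iterate is (p, q, r)₁ = (-32.850, -9.500, 7.800).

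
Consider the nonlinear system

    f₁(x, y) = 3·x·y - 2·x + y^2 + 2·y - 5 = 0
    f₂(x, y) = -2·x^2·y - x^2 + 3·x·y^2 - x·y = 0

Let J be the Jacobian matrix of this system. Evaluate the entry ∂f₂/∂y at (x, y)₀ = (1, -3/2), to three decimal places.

∂f₂/∂y = -2·x^2 + 6·x·y - x.
At (1, -3/2) this is -12.000.

-12.000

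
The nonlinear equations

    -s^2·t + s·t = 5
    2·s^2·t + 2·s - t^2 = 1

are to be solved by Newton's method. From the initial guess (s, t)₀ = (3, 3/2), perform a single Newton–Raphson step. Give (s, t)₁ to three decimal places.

At (3, 3/2): F = (-14.000, 29.750).
Jacobian J = [[-2·s·t + t, -s^2 + s], [4·s·t + 2, 2·s^2 - 2·t]].
At the point, J = [[-7.500, -6.000], [20.000, 15.000]] (det J = 7.500).
Solving J·Δ = −F gives Δ = (4.200, -7.583).
Then the next iterate is (s, t)₁ = (7.200, -6.083).

(7.200, -6.083)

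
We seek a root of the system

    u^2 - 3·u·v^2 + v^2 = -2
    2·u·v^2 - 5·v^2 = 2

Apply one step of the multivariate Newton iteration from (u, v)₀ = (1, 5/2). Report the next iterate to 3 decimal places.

(1.173, 1.261)

At (1, 5/2): F = (-9.500, -20.750).
Jacobian J = [[2·u - 3·v^2, -6·u·v + 2·v], [2·v^2, 4·u·v - 10·v]].
At the point, J = [[-16.750, -10.000], [12.500, -15.000]] (det J = 376.250).
Solving J·Δ = −F gives Δ = (0.173, -1.239).
Then the next iterate is (u, v)₁ = (1.173, 1.261).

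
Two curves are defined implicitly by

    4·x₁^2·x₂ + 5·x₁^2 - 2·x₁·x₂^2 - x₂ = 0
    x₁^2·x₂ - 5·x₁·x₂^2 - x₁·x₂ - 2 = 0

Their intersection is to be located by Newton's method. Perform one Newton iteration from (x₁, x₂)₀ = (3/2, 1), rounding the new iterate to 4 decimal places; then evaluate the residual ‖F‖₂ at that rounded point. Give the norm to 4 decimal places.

5.6117

At (3/2, 1): F = (16.2500, -8.7500).
Jacobian J = [[8·x₁·x₂ + 10·x₁ - 2·x₂^2, 4·x₁^2 - 4·x₁·x₂ - 1], [2·x₁·x₂ - 5·x₂^2 - x₂, x₁^2 - 10·x₁·x₂ - x₁]].
At the point, J = [[25.0000, 2.0000], [-3.0000, -14.2500]] (det J = -350.2500).
Solving J·Δ = −F gives Δ = (-0.6112, -0.4854).
Then the next iterate is (x₁, x₂)₁ = (0.8888, 0.5146).
Re-evaluating at (0.8888, 0.5146): F = (4.590560, -3.227690), so ‖F‖₂ = 5.6117.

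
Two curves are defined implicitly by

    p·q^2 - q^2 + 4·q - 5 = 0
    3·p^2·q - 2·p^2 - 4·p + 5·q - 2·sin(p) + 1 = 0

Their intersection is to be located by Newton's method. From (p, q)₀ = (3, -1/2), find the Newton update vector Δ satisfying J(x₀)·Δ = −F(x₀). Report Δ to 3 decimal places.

(2.173, 2.978)

At (3, -1/2): F = (-6.500, -45.28224).
Jacobian J = [[q^2, 2·p·q - 2·q + 4], [6·p·q - 4·p - 2·cos(p) - 4, 3·p^2 + 5]].
At the point, J = [[0.250, 2.000], [-23.02002, 32.000]] (det J = 54.04003).
Solving J·Δ = −F gives Δ = (2.173, 2.978).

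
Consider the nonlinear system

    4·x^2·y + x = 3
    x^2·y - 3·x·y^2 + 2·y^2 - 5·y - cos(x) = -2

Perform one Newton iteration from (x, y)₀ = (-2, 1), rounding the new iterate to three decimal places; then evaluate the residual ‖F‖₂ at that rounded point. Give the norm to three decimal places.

At (-2, 1): F = (11.000, 9.41615).
Jacobian J = [[8·x·y + 1, 4·x^2], [2·x·y - 3·y^2 + sin(x), x^2 - 6·x·y + 4·y - 5]].
At the point, J = [[-15.000, 16.000], [-7.90930, 15.000]] (det J = -98.45124).
Solving J·Δ = −F gives Δ = (0.146, -0.551).
Then the next iterate is (x, y)₁ = (-1.854, 0.449).
Re-evaluating at (-1.854, 0.449): F = (1.31942, 3.10229), so ‖F‖₂ = 3.371.

3.371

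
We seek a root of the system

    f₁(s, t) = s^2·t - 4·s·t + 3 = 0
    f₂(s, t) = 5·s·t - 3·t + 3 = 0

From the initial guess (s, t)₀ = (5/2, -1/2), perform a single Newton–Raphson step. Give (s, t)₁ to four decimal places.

At (5/2, -1/2): F = (4.8750, -1.7500).
Jacobian J = [[2·s·t - 4·t, s^2 - 4·s], [5·t, 5·s - 3]].
At the point, J = [[-0.5000, -3.7500], [-2.5000, 9.5000]] (det J = -14.1250).
Solving J·Δ = −F gives Δ = (2.8142, 0.9248).
Then the next iterate is (s, t)₁ = (5.3142, 0.4248).

(5.3142, 0.4248)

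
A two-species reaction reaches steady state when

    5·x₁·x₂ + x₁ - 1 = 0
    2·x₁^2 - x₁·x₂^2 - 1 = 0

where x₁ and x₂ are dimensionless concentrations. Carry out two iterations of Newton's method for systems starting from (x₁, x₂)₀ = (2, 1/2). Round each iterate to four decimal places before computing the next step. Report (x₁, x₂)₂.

At (2, 1/2): F = (6.0000, 6.5000).
Jacobian J = [[5·x₂ + 1, 5·x₁], [4·x₁ - x₂^2, -2·x₁·x₂]].
At the point, J = [[3.5000, 10.0000], [7.7500, -2.0000]] (det J = -84.5000).
Solving J·Δ = −F gives Δ = (-0.9112, -0.2811).
Then the next iterate is (x₁, x₂)₁ = (1.0888, 0.2189).
Round to (1.0888, 0.2189) and repeat: F = (1.280492, 1.318799), J = [[2.0945, 5.4440], [4.307283, -0.476677]].
Δ = (-0.3186, -0.1126), so (x₁, x₂)₂ = (0.7702, 0.1063).

(0.7702, 0.1063)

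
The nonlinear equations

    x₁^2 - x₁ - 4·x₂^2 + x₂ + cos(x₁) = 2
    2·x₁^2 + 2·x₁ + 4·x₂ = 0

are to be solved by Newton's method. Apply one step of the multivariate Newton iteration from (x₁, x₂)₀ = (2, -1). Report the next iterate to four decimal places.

At (2, -1): F = (-5.416147, 8.0000).
Jacobian J = [[2·x₁ - sin(x₁) - 1, -8·x₂ + 1], [4·x₁ + 2, 4]].
At the point, J = [[2.090703, 9.0000], [10.0000, 4.0000]] (det J = -81.637190).
Solving J·Δ = −F gives Δ = (-1.1473, 0.8683).
Then the next iterate is (x₁, x₂)₁ = (0.8527, -0.1317).

(0.8527, -0.1317)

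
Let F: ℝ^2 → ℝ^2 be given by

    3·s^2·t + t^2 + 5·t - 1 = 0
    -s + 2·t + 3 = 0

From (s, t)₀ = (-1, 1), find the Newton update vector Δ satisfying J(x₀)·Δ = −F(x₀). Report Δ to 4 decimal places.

At (-1, 1): F = (8.0000, 6.0000).
Jacobian J = [[6·s·t, 3·s^2 + 2·t + 5], [-1, 2]].
At the point, J = [[-6.0000, 10.0000], [-1.0000, 2.0000]] (det J = -2.0000).
Solving J·Δ = −F gives Δ = (-22.0000, -14.0000).

(-22.0000, -14.0000)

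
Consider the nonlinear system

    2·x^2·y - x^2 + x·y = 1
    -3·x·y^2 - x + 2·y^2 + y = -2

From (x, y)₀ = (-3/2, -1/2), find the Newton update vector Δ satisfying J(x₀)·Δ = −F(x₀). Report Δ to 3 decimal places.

(0.490, 0.685)

At (-3/2, -1/2): F = (-4.750, 4.625).
Jacobian J = [[4·x·y - 2·x + y, 2·x^2 + x], [-3·y^2 - 1, -6·x·y + 4·y + 1]].
At the point, J = [[5.500, 3.000], [-1.750, -5.500]] (det J = -25.000).
Solving J·Δ = −F gives Δ = (0.490, 0.685).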